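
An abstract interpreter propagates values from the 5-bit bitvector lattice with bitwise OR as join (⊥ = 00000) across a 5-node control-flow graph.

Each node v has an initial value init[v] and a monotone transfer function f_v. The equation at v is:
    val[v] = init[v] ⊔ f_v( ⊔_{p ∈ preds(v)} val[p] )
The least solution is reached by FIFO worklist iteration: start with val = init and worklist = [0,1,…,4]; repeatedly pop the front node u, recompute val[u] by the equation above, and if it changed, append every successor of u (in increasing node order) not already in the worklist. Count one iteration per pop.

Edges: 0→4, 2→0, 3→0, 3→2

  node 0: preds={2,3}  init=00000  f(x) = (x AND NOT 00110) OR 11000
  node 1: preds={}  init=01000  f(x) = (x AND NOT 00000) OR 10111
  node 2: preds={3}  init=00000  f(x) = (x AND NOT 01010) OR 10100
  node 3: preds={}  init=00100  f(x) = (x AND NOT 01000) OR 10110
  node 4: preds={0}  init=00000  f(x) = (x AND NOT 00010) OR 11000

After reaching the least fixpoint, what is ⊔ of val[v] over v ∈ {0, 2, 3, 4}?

11110

Trace (7 dequeues):
  [1] u=0 | in 00100 | out 11000 | prev 00000 | push {}
  [2] u=1 | in 00000 | out 11111 | prev 01000 | push {}
  [3] u=2 | in 00100 | out 10100 | prev 00000 | push {0}
  [4] u=3 | in 00000 | out 10110 | prev 00100 | push {2}
  [5] u=4 | in 11000 | out 11000 | prev 00000 | push {}
  [6] u=0 | in 10110 | out 11000 | ==
  [7] u=2 | in 10110 | out 10100 | ==

Converged values:
  [0] 11000
  [1] 11111
  [2] 10100
  [3] 10110
  [4] 11000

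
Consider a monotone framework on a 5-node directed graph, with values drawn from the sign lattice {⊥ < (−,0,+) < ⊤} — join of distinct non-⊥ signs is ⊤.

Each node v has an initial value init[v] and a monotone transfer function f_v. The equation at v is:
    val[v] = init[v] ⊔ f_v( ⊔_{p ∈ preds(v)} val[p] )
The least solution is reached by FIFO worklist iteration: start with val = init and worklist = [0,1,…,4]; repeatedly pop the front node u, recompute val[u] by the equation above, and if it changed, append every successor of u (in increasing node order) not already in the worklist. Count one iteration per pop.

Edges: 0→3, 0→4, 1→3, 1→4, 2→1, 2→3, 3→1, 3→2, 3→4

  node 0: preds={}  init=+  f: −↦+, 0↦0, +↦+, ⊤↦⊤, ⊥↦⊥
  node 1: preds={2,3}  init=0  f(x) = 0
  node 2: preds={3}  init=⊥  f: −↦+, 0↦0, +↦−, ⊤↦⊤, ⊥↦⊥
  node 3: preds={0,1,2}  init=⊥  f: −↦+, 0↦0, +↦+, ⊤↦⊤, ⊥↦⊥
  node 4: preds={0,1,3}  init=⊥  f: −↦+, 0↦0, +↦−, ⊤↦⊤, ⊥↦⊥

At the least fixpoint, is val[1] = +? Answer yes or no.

no

Iteration log — 9 steps:
  step 1. node 0  ⊔preds=⊥  new=+  stable
  step 2. node 1  ⊔preds=⊥  new=0  stable
  step 3. node 2  ⊔preds=⊥  new=⊥  stable
  step 4. node 3  ⊔preds=⊤  new=⊤  old=⊥  +wl: 1,2
  step 5. node 4  ⊔preds=⊤  new=⊤  old=⊥  +wl: 
  step 6. node 1  ⊔preds=⊤  new=0  stable
  step 7. node 2  ⊔preds=⊤  new=⊤  old=⊥  +wl: 1,3
  step 8. node 1  ⊔preds=⊤  new=0  stable
  step 9. node 3  ⊔preds=⊤  new=⊤  stable

Least fixpoint reached:
  node 0: +
  node 1: 0
  node 2: ⊤
  node 3: ⊤
  node 4: ⊤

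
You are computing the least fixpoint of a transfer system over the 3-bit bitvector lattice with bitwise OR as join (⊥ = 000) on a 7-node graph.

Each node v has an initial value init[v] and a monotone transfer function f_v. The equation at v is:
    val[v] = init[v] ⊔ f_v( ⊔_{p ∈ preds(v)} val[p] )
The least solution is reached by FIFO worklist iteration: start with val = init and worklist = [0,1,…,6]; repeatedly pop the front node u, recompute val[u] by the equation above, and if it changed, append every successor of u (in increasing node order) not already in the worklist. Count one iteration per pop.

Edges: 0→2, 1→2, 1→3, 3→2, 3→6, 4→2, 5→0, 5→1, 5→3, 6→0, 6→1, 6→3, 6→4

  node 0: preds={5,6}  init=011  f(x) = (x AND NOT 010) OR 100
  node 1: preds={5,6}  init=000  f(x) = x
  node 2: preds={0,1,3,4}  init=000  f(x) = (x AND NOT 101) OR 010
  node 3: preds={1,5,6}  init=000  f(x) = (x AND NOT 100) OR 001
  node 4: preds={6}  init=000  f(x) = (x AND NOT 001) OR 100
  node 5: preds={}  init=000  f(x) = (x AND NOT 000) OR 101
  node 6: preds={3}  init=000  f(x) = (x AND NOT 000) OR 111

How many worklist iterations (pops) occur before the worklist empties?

Worklist (14 pops):
  #1 pop 0: in=000 → 111 (was 011); enqueue []
  #2 pop 1: in=000 → 000 (no change)
  #3 pop 2: in=111 → 010 (was 000); enqueue []
  #4 pop 3: in=000 → 001 (was 000); enqueue [2]
  #5 pop 4: in=000 → 100 (was 000); enqueue []
  #6 pop 5: in=000 → 101 (was 000); enqueue [0,1,3]
  #7 pop 6: in=001 → 111 (was 000); enqueue [4]
  #8 pop 2: in=111 → 010 (no change)
  #9 pop 0: in=111 → 111 (no change)
  #10 pop 1: in=111 → 111 (was 000); enqueue [2]
  #11 pop 3: in=111 → 011 (was 001); enqueue [6]
  #12 pop 4: in=111 → 110 (was 100); enqueue []
  #13 pop 2: in=111 → 010 (no change)
  #14 pop 6: in=011 → 111 (no change)

Fixpoint:
  val[0] = 111
  val[1] = 111
  val[2] = 010
  val[3] = 011
  val[4] = 110
  val[5] = 101
  val[6] = 111

14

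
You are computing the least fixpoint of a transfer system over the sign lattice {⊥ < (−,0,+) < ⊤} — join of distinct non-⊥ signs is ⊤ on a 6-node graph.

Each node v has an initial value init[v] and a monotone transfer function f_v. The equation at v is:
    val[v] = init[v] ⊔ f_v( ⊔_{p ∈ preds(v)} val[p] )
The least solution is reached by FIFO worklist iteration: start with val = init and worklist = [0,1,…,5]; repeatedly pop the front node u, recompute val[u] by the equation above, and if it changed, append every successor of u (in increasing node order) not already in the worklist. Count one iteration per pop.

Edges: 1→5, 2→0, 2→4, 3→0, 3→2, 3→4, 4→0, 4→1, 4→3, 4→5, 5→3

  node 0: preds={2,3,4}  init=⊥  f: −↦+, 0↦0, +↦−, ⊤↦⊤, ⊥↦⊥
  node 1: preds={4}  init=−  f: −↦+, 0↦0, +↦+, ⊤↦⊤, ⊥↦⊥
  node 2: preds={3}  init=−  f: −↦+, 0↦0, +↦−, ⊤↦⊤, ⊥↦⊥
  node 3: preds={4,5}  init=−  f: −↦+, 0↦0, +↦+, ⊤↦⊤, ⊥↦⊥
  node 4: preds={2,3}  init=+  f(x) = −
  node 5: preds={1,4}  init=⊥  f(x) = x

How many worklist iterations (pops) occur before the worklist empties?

10

Worklist (10 pops):
  #1 pop 0: in=⊤ → ⊤ (was ⊥); enqueue []
  #2 pop 1: in=+ → ⊤ (was −); enqueue []
  #3 pop 2: in=− → ⊤ (was −); enqueue [0]
  #4 pop 3: in=+ → ⊤ (was −); enqueue [2]
  #5 pop 4: in=⊤ → ⊤ (was +); enqueue [1,3]
  #6 pop 5: in=⊤ → ⊤ (was ⊥); enqueue []
  #7 pop 0: in=⊤ → ⊤ (no change)
  #8 pop 2: in=⊤ → ⊤ (no change)
  #9 pop 1: in=⊤ → ⊤ (no change)
  #10 pop 3: in=⊤ → ⊤ (no change)

Fixpoint:
  val[0] = ⊤
  val[1] = ⊤
  val[2] = ⊤
  val[3] = ⊤
  val[4] = ⊤
  val[5] = ⊤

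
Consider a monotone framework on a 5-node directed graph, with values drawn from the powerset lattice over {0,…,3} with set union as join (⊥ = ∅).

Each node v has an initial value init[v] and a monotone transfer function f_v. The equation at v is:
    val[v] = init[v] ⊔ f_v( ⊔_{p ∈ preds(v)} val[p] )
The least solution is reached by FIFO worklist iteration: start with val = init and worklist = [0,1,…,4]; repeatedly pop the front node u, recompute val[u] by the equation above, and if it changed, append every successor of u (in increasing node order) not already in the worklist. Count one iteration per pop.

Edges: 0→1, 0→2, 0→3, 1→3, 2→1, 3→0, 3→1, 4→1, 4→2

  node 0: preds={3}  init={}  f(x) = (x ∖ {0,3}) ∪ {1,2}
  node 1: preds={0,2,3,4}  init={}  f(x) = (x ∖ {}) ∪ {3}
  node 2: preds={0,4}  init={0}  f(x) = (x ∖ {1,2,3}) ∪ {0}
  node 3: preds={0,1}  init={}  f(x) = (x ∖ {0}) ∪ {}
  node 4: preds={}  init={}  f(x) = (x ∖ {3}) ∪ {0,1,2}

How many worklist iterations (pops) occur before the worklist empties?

Trace (8 dequeues):
  [1] u=0 | in {} | out {1,2} | prev {} | push {}
  [2] u=1 | in {0,1,2} | out {0,1,2,3} | prev {} | push {}
  [3] u=2 | in {1,2} | out {0} | ==
  [4] u=3 | in {0,1,2,3} | out {1,2,3} | prev {} | push {0,1}
  [5] u=4 | in {} | out {0,1,2} | prev {} | push {2}
  [6] u=0 | in {1,2,3} | out {1,2} | ==
  [7] u=1 | in {0,1,2,3} | out {0,1,2,3} | ==
  [8] u=2 | in {0,1,2} | out {0} | ==

Converged values:
  [0] {1,2}
  [1] {0,1,2,3}
  [2] {0}
  [3] {1,2,3}
  [4] {0,1,2}

8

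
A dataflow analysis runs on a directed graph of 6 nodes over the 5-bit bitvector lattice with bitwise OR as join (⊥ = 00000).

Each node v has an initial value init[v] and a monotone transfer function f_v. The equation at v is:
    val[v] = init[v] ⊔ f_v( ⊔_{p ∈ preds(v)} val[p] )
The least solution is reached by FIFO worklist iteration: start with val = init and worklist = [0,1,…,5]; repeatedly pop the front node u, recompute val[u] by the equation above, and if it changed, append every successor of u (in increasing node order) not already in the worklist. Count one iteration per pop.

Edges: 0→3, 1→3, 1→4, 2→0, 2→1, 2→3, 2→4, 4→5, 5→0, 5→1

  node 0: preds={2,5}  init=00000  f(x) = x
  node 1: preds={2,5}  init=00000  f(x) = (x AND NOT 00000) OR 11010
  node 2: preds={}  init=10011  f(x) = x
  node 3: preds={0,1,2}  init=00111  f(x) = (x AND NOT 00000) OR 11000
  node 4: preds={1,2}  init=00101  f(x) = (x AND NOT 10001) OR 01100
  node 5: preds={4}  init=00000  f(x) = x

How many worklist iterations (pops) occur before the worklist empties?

Iteration log — 10 steps:
  step 1. node 0  ⊔preds=10011  new=10011  old=00000  +wl: 
  step 2. node 1  ⊔preds=10011  new=11011  old=00000  +wl: 
  step 3. node 2  ⊔preds=00000  new=10011  stable
  step 4. node 3  ⊔preds=11011  new=11111  old=00111  +wl: 
  step 5. node 4  ⊔preds=11011  new=01111  old=00101  +wl: 
  step 6. node 5  ⊔preds=01111  new=01111  old=00000  +wl: 0,1
  step 7. node 0  ⊔preds=11111  new=11111  old=10011  +wl: 3
  step 8. node 1  ⊔preds=11111  new=11111  old=11011  +wl: 4
  step 9. node 3  ⊔preds=11111  new=11111  stable
  step 10. node 4  ⊔preds=11111  new=01111  stable

Least fixpoint reached:
  node 0: 11111
  node 1: 11111
  node 2: 10011
  node 3: 11111
  node 4: 01111
  node 5: 01111

10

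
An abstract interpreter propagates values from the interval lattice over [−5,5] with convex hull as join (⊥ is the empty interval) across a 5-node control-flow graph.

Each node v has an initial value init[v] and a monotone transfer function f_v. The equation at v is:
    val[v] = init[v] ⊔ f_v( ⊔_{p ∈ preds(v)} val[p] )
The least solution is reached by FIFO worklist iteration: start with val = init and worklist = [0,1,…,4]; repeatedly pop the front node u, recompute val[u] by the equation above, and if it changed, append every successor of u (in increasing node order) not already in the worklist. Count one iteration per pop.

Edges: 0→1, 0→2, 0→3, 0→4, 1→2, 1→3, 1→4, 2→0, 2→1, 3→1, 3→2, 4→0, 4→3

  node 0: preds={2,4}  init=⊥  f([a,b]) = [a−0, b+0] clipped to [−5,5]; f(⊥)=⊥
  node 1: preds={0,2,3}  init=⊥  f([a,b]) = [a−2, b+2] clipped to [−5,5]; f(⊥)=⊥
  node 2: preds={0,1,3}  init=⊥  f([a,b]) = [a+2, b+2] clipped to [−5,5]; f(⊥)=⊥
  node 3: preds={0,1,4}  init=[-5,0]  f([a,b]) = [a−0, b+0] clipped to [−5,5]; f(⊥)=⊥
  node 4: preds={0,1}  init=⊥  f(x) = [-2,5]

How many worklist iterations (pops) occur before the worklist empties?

Worklist (13 pops):
  #1 pop 0: in=⊥ → ⊥ (no change)
  #2 pop 1: in=[-5,0] → [-5,2] (was ⊥); enqueue []
  #3 pop 2: in=[-5,2] → [-3,4] (was ⊥); enqueue [0,1]
  #4 pop 3: in=[-5,2] → [-5,2] (was [-5,0]); enqueue [2]
  #5 pop 4: in=[-5,2] → [-2,5] (was ⊥); enqueue [3]
  #6 pop 0: in=[-3,5] → [-3,5] (was ⊥); enqueue [4]
  #7 pop 1: in=[-5,5] → [-5,5] (was [-5,2]); enqueue []
  #8 pop 2: in=[-5,5] → [-3,5] (was [-3,4]); enqueue [0,1]
  #9 pop 3: in=[-5,5] → [-5,5] (was [-5,2]); enqueue [2]
  #10 pop 4: in=[-5,5] → [-2,5] (no change)
  #11 pop 0: in=[-3,5] → [-3,5] (no change)
  #12 pop 1: in=[-5,5] → [-5,5] (no change)
  #13 pop 2: in=[-5,5] → [-3,5] (no change)

Fixpoint:
  val[0] = [-3,5]
  val[1] = [-5,5]
  val[2] = [-3,5]
  val[3] = [-5,5]
  val[4] = [-2,5]

13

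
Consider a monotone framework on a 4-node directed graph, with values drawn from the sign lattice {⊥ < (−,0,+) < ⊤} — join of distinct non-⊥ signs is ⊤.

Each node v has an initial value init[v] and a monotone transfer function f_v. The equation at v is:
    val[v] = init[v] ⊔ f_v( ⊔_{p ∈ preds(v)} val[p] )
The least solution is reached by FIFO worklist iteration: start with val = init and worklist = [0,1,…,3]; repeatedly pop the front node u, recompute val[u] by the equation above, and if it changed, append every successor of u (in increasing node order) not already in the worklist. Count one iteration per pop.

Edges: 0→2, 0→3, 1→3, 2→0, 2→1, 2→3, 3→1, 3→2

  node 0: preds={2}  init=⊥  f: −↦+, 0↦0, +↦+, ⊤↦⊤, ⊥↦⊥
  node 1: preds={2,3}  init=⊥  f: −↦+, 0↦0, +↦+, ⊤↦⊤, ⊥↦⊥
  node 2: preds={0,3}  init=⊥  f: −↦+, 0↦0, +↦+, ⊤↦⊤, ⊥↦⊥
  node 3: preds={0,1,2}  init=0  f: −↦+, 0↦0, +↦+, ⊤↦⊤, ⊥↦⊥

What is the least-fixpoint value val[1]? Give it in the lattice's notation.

Iteration log — 8 steps:
  step 1. node 0  ⊔preds=⊥  new=⊥  stable
  step 2. node 1  ⊔preds=0  new=0  old=⊥  +wl: 
  step 3. node 2  ⊔preds=0  new=0  old=⊥  +wl: 0,1
  step 4. node 3  ⊔preds=0  new=0  stable
  step 5. node 0  ⊔preds=0  new=0  old=⊥  +wl: 2,3
  step 6. node 1  ⊔preds=0  new=0  stable
  step 7. node 2  ⊔preds=0  new=0  stable
  step 8. node 3  ⊔preds=0  new=0  stable

Least fixpoint reached:
  node 0: 0
  node 1: 0
  node 2: 0
  node 3: 0

0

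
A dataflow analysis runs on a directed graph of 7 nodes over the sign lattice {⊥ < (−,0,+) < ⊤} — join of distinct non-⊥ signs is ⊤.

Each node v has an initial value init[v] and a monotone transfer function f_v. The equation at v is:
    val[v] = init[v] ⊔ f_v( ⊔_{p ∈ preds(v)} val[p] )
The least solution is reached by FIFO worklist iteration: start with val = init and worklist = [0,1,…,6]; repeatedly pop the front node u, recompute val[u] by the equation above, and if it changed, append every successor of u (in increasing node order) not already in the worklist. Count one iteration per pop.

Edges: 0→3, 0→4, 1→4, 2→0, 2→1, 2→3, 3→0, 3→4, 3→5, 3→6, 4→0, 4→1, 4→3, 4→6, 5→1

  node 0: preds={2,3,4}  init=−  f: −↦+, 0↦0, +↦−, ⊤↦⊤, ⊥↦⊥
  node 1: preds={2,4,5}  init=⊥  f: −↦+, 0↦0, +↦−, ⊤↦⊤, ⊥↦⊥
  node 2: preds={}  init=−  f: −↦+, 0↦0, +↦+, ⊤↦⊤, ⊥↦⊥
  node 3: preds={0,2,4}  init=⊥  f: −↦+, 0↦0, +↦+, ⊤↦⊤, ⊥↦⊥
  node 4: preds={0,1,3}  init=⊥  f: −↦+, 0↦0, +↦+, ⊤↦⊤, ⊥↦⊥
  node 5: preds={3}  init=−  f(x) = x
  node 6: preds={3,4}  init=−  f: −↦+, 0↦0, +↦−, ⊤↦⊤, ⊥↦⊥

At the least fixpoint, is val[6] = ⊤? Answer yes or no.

yes

Iteration log — 11 steps:
  step 1. node 0  ⊔preds=−  new=⊤  old=−  +wl: 
  step 2. node 1  ⊔preds=−  new=+  old=⊥  +wl: 
  step 3. node 2  ⊔preds=⊥  new=−  stable
  step 4. node 3  ⊔preds=⊤  new=⊤  old=⊥  +wl: 0
  step 5. node 4  ⊔preds=⊤  new=⊤  old=⊥  +wl: 1,3
  step 6. node 5  ⊔preds=⊤  new=⊤  old=−  +wl: 
  step 7. node 6  ⊔preds=⊤  new=⊤  old=−  +wl: 
  step 8. node 0  ⊔preds=⊤  new=⊤  stable
  step 9. node 1  ⊔preds=⊤  new=⊤  old=+  +wl: 4
  step 10. node 3  ⊔preds=⊤  new=⊤  stable
  step 11. node 4  ⊔preds=⊤  new=⊤  stable

Least fixpoint reached:
  node 0: ⊤
  node 1: ⊤
  node 2: −
  node 3: ⊤
  node 4: ⊤
  node 5: ⊤
  node 6: ⊤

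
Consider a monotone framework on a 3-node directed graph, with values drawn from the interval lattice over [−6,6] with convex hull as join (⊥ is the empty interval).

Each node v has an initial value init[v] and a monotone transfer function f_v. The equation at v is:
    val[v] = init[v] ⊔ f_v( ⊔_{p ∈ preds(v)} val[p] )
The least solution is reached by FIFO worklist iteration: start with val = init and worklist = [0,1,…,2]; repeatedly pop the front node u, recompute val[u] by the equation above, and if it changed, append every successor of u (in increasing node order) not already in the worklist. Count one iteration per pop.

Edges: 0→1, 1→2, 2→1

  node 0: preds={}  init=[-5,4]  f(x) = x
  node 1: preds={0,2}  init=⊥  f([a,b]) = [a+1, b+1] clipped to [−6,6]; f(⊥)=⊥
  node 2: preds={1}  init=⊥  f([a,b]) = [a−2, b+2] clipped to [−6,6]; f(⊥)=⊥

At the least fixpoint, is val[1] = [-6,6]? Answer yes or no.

no

Iteration log — 5 steps:
  step 1. node 0  ⊔preds=⊥  new=[-5,4]  stable
  step 2. node 1  ⊔preds=[-5,4]  new=[-4,5]  old=⊥  +wl: 
  step 3. node 2  ⊔preds=[-4,5]  new=[-6,6]  old=⊥  +wl: 1
  step 4. node 1  ⊔preds=[-6,6]  new=[-5,6]  old=[-4,5]  +wl: 2
  step 5. node 2  ⊔preds=[-5,6]  new=[-6,6]  stable

Least fixpoint reached:
  node 0: [-5,4]
  node 1: [-5,6]
  node 2: [-6,6]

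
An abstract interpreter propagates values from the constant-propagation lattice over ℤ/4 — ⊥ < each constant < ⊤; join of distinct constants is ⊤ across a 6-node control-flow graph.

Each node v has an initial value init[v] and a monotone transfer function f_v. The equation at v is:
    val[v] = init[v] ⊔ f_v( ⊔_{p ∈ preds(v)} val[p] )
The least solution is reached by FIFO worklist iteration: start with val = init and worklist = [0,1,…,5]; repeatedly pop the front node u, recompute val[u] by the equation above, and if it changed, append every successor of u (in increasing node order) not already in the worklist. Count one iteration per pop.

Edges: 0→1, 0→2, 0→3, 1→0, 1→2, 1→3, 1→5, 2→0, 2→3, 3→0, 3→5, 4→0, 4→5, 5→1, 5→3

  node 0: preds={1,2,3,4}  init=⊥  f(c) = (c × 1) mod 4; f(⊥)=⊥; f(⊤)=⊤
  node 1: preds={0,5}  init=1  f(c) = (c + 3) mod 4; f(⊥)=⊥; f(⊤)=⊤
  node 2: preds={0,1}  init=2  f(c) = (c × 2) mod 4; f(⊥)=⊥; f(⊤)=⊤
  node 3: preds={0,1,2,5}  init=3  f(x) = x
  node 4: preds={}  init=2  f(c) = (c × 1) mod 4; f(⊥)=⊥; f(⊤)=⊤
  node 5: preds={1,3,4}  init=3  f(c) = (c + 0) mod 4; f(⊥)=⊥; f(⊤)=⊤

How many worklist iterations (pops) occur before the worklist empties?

Iteration log — 9 steps:
  step 1. node 0  ⊔preds=⊤  new=⊤  old=⊥  +wl: 
  step 2. node 1  ⊔preds=⊤  new=⊤  old=1  +wl: 0
  step 3. node 2  ⊔preds=⊤  new=⊤  old=2  +wl: 
  step 4. node 3  ⊔preds=⊤  new=⊤  old=3  +wl: 
  step 5. node 4  ⊔preds=⊥  new=2  stable
  step 6. node 5  ⊔preds=⊤  new=⊤  old=3  +wl: 1,3
  step 7. node 0  ⊔preds=⊤  new=⊤  stable
  step 8. node 1  ⊔preds=⊤  new=⊤  stable
  step 9. node 3  ⊔preds=⊤  new=⊤  stable

Least fixpoint reached:
  node 0: ⊤
  node 1: ⊤
  node 2: ⊤
  node 3: ⊤
  node 4: 2
  node 5: ⊤

9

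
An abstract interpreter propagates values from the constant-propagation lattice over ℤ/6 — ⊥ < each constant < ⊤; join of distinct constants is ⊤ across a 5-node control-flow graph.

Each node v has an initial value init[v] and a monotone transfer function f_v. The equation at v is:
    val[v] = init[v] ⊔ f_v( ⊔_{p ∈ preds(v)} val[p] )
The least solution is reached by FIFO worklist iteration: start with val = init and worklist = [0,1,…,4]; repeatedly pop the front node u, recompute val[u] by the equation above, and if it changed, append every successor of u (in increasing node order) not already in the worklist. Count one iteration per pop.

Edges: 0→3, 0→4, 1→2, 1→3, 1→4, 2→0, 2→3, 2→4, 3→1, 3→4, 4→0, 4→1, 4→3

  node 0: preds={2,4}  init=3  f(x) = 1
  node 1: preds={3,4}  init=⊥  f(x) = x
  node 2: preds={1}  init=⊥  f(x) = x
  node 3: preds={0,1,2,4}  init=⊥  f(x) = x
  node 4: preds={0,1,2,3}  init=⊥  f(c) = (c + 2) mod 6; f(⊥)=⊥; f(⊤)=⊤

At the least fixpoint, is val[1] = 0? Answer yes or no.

no

Iteration log — 12 steps:
  step 1. node 0  ⊔preds=⊥  new=⊤  old=3  +wl: 
  step 2. node 1  ⊔preds=⊥  new=⊥  stable
  step 3. node 2  ⊔preds=⊥  new=⊥  stable
  step 4. node 3  ⊔preds=⊤  new=⊤  old=⊥  +wl: 1
  step 5. node 4  ⊔preds=⊤  new=⊤  old=⊥  +wl: 0,3
  step 6. node 1  ⊔preds=⊤  new=⊤  old=⊥  +wl: 2,4
  step 7. node 0  ⊔preds=⊤  new=⊤  stable
  step 8. node 3  ⊔preds=⊤  new=⊤  stable
  step 9. node 2  ⊔preds=⊤  new=⊤  old=⊥  +wl: 0,3
  step 10. node 4  ⊔preds=⊤  new=⊤  stable
  step 11. node 0  ⊔preds=⊤  new=⊤  stable
  step 12. node 3  ⊔preds=⊤  new=⊤  stable

Least fixpoint reached:
  node 0: ⊤
  node 1: ⊤
  node 2: ⊤
  node 3: ⊤
  node 4: ⊤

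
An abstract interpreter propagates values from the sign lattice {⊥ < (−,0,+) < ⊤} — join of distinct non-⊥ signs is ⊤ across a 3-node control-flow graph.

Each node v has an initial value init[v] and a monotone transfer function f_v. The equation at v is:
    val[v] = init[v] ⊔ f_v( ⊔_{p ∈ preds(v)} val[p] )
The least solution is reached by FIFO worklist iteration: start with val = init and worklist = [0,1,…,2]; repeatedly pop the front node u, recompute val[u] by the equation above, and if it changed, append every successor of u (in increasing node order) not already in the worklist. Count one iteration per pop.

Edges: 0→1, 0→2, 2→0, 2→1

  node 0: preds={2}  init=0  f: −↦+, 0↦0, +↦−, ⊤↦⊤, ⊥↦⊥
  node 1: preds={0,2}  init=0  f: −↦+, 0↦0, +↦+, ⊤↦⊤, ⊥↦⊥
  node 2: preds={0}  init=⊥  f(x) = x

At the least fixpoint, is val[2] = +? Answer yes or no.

no

Worklist (5 pops):
  #1 pop 0: in=⊥ → 0 (no change)
  #2 pop 1: in=0 → 0 (no change)
  #3 pop 2: in=0 → 0 (was ⊥); enqueue [0,1]
  #4 pop 0: in=0 → 0 (no change)
  #5 pop 1: in=0 → 0 (no change)

Fixpoint:
  val[0] = 0
  val[1] = 0
  val[2] = 0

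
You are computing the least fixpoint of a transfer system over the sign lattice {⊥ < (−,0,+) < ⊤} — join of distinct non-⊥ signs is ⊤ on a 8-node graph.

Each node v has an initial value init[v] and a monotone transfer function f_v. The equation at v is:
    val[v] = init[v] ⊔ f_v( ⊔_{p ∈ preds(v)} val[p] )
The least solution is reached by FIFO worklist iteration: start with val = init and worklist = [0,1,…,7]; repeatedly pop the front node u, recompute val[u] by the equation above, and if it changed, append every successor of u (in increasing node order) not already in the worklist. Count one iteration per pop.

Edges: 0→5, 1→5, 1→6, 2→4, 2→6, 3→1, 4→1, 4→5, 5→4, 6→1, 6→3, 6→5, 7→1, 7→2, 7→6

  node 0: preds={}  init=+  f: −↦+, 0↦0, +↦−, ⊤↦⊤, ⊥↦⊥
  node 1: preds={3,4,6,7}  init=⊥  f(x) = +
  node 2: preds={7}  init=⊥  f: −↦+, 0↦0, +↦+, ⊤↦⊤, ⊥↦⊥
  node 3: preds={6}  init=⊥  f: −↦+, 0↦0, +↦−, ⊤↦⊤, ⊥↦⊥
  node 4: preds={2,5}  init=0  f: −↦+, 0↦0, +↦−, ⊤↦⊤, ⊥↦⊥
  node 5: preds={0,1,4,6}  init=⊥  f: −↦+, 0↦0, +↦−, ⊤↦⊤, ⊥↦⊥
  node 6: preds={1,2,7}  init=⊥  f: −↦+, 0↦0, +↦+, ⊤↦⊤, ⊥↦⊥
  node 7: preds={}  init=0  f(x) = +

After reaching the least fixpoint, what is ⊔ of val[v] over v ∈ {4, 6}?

⊤

Iteration log — 16 steps:
  step 1. node 0  ⊔preds=⊥  new=+  stable
  step 2. node 1  ⊔preds=0  new=+  old=⊥  +wl: 
  step 3. node 2  ⊔preds=0  new=0  old=⊥  +wl: 
  step 4. node 3  ⊔preds=⊥  new=⊥  stable
  step 5. node 4  ⊔preds=0  new=0  stable
  step 6. node 5  ⊔preds=⊤  new=⊤  old=⊥  +wl: 4
  step 7. node 6  ⊔preds=⊤  new=⊤  old=⊥  +wl: 1,3,5
  step 8. node 7  ⊔preds=⊥  new=⊤  old=0  +wl: 2,6
  step 9. node 4  ⊔preds=⊤  new=⊤  old=0  +wl: 
  step 10. node 1  ⊔preds=⊤  new=+  stable
  step 11. node 3  ⊔preds=⊤  new=⊤  old=⊥  +wl: 1
  step 12. node 5  ⊔preds=⊤  new=⊤  stable
  step 13. node 2  ⊔preds=⊤  new=⊤  old=0  +wl: 4
  step 14. node 6  ⊔preds=⊤  new=⊤  stable
  step 15. node 1  ⊔preds=⊤  new=+  stable
  step 16. node 4  ⊔preds=⊤  new=⊤  stable

Least fixpoint reached:
  node 0: +
  node 1: +
  node 2: ⊤
  node 3: ⊤
  node 4: ⊤
  node 5: ⊤
  node 6: ⊤
  node 7: ⊤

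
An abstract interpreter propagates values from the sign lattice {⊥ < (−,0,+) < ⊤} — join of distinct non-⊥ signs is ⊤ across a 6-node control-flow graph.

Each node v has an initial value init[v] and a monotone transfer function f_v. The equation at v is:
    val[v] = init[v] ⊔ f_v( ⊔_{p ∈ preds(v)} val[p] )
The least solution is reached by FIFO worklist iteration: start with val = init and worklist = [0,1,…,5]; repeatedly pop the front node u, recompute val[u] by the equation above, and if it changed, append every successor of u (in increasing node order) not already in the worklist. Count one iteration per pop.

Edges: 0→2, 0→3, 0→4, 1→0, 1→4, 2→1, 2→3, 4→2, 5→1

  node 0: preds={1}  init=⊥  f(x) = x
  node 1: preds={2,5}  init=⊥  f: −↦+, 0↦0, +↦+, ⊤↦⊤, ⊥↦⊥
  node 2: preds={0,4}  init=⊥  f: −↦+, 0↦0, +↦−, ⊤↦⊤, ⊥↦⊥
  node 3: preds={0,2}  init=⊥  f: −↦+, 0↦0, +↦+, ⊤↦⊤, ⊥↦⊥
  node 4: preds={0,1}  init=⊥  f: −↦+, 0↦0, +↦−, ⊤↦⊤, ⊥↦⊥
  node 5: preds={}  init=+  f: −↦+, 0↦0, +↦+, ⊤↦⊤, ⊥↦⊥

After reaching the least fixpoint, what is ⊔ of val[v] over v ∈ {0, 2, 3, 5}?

⊤

Iteration log — 15 steps:
  step 1. node 0  ⊔preds=⊥  new=⊥  stable
  step 2. node 1  ⊔preds=+  new=+  old=⊥  +wl: 0
  step 3. node 2  ⊔preds=⊥  new=⊥  stable
  step 4. node 3  ⊔preds=⊥  new=⊥  stable
  step 5. node 4  ⊔preds=+  new=−  old=⊥  +wl: 2
  step 6. node 5  ⊔preds=⊥  new=+  stable
  step 7. node 0  ⊔preds=+  new=+  old=⊥  +wl: 3,4
  step 8. node 2  ⊔preds=⊤  new=⊤  old=⊥  +wl: 1
  step 9. node 3  ⊔preds=⊤  new=⊤  old=⊥  +wl: 
  step 10. node 4  ⊔preds=+  new=−  stable
  step 11. node 1  ⊔preds=⊤  new=⊤  old=+  +wl: 0,4
  step 12. node 0  ⊔preds=⊤  new=⊤  old=+  +wl: 2,3
  step 13. node 4  ⊔preds=⊤  new=⊤  old=−  +wl: 
  step 14. node 2  ⊔preds=⊤  new=⊤  stable
  step 15. node 3  ⊔preds=⊤  new=⊤  stable

Least fixpoint reached:
  node 0: ⊤
  node 1: ⊤
  node 2: ⊤
  node 3: ⊤
  node 4: ⊤
  node 5: +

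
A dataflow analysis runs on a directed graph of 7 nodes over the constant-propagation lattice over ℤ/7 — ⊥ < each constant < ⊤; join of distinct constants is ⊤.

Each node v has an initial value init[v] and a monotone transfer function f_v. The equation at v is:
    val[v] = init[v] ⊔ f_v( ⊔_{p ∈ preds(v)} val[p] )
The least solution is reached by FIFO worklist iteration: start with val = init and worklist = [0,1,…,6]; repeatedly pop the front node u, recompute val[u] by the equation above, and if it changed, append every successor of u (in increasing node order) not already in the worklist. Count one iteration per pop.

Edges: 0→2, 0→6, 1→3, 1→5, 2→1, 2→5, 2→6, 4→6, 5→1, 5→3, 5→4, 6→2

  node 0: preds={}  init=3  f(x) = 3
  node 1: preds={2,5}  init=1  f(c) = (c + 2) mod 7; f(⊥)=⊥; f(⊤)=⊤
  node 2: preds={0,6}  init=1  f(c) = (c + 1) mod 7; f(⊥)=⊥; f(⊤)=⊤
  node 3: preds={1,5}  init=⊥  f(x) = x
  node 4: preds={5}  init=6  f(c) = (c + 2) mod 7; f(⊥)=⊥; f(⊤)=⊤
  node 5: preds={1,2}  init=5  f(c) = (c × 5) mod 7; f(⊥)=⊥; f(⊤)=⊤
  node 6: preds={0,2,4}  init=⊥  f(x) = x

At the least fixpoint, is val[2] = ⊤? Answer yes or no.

yes

Iteration log — 11 steps:
  step 1. node 0  ⊔preds=⊥  new=3  stable
  step 2. node 1  ⊔preds=⊤  new=⊤  old=1  +wl: 
  step 3. node 2  ⊔preds=3  new=⊤  old=1  +wl: 1
  step 4. node 3  ⊔preds=⊤  new=⊤  old=⊥  +wl: 
  step 5. node 4  ⊔preds=5  new=⊤  old=6  +wl: 
  step 6. node 5  ⊔preds=⊤  new=⊤  old=5  +wl: 3,4
  step 7. node 6  ⊔preds=⊤  new=⊤  old=⊥  +wl: 2
  step 8. node 1  ⊔preds=⊤  new=⊤  stable
  step 9. node 3  ⊔preds=⊤  new=⊤  stable
  step 10. node 4  ⊔preds=⊤  new=⊤  stable
  step 11. node 2  ⊔preds=⊤  new=⊤  stable

Least fixpoint reached:
  node 0: 3
  node 1: ⊤
  node 2: ⊤
  node 3: ⊤
  node 4: ⊤
  node 5: ⊤
  node 6: ⊤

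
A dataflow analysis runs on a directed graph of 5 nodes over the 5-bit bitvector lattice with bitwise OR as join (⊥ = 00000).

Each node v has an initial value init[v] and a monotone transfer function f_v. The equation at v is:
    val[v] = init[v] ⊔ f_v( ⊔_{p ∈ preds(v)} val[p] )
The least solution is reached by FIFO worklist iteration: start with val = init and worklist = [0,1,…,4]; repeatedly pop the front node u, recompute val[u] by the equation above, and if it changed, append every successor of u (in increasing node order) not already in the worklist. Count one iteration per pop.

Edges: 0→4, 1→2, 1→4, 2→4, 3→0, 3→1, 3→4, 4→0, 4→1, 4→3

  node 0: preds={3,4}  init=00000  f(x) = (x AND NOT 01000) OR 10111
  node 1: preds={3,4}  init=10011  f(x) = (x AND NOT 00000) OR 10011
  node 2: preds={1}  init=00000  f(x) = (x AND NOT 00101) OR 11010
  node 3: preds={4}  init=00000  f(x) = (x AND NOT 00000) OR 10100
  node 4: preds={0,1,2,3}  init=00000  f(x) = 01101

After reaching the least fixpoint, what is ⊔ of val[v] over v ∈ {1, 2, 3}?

11111

Trace (12 dequeues):
  [1] u=0 | in 00000 | out 10111 | prev 00000 | push {}
  [2] u=1 | in 00000 | out 10011 | ==
  [3] u=2 | in 10011 | out 11010 | prev 00000 | push {}
  [4] u=3 | in 00000 | out 10100 | prev 00000 | push {0,1}
  [5] u=4 | in 11111 | out 01101 | prev 00000 | push {3}
  [6] u=0 | in 11101 | out 10111 | ==
  [7] u=1 | in 11101 | out 11111 | prev 10011 | push {2,4}
  [8] u=3 | in 01101 | out 11101 | prev 10100 | push {0,1}
  [9] u=2 | in 11111 | out 11010 | ==
  [10] u=4 | in 11111 | out 01101 | ==
  [11] u=0 | in 11101 | out 10111 | ==
  [12] u=1 | in 11101 | out 11111 | ==

Converged values:
  [0] 10111
  [1] 11111
  [2] 11010
  [3] 11101
  [4] 01101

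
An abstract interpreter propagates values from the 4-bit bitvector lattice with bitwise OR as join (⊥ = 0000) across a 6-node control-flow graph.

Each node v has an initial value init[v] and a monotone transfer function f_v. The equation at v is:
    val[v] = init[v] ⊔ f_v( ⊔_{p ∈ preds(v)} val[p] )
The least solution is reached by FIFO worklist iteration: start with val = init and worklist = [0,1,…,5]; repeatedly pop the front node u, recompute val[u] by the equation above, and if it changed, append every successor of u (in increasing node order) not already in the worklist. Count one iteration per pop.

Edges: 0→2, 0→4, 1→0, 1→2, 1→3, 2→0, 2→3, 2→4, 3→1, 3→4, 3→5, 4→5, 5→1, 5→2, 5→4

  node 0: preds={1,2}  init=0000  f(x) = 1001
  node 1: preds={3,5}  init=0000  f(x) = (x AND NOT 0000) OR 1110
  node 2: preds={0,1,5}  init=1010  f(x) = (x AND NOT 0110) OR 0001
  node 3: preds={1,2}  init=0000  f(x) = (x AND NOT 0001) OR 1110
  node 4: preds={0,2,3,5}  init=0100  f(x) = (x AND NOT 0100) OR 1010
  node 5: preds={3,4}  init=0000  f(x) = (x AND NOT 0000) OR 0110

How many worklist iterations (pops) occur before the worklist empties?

Trace (12 dequeues):
  [1] u=0 | in 1010 | out 1001 | prev 0000 | push {}
  [2] u=1 | in 0000 | out 1110 | prev 0000 | push {0}
  [3] u=2 | in 1111 | out 1011 | prev 1010 | push {}
  [4] u=3 | in 1111 | out 1110 | prev 0000 | push {1}
  [5] u=4 | in 1111 | out 1111 | prev 0100 | push {}
  [6] u=5 | in 1111 | out 1111 | prev 0000 | push {2,4}
  [7] u=0 | in 1111 | out 1001 | ==
  [8] u=1 | in 1111 | out 1111 | prev 1110 | push {0,3}
  [9] u=2 | in 1111 | out 1011 | ==
  [10] u=4 | in 1111 | out 1111 | ==
  [11] u=0 | in 1111 | out 1001 | ==
  [12] u=3 | in 1111 | out 1110 | ==

Converged values:
  [0] 1001
  [1] 1111
  [2] 1011
  [3] 1110
  [4] 1111
  [5] 1111

12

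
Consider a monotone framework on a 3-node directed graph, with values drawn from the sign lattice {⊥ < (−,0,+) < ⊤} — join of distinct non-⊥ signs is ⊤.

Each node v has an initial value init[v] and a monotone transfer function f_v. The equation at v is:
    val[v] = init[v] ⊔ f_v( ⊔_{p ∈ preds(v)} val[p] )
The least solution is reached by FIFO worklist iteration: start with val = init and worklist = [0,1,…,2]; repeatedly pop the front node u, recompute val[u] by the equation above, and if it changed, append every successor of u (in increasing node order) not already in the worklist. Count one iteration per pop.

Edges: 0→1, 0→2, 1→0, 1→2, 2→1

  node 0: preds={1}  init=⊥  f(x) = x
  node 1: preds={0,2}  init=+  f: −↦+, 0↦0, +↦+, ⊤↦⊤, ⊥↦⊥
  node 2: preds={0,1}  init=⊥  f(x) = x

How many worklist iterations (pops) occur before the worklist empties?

Trace (4 dequeues):
  [1] u=0 | in + | out + | prev ⊥ | push {}
  [2] u=1 | in + | out + | ==
  [3] u=2 | in + | out + | prev ⊥ | push {1}
  [4] u=1 | in + | out + | ==

Converged values:
  [0] +
  [1] +
  [2] +

4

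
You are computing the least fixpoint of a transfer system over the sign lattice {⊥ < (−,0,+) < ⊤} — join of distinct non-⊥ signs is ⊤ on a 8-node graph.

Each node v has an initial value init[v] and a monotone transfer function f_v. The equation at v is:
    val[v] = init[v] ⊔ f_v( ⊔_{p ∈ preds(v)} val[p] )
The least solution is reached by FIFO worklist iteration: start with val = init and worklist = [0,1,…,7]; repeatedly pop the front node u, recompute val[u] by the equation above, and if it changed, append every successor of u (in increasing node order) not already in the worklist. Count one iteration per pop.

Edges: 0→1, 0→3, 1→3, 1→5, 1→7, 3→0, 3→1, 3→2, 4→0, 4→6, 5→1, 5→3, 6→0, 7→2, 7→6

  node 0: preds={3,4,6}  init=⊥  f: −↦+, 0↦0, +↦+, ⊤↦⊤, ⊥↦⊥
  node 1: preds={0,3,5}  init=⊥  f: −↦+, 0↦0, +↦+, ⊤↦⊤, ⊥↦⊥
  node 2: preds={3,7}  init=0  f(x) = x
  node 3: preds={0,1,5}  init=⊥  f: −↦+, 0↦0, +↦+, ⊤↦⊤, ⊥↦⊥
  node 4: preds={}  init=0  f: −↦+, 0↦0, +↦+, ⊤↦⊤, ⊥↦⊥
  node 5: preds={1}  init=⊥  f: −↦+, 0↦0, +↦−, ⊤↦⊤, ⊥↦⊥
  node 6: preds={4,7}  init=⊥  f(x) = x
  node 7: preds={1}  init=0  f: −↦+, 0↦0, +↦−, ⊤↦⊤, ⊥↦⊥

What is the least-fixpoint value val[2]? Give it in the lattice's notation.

Iteration log — 12 steps:
  step 1. node 0  ⊔preds=0  new=0  old=⊥  +wl: 
  step 2. node 1  ⊔preds=0  new=0  old=⊥  +wl: 
  step 3. node 2  ⊔preds=0  new=0  stable
  step 4. node 3  ⊔preds=0  new=0  old=⊥  +wl: 0,1,2
  step 5. node 4  ⊔preds=⊥  new=0  stable
  step 6. node 5  ⊔preds=0  new=0  old=⊥  +wl: 3
  step 7. node 6  ⊔preds=0  new=0  old=⊥  +wl: 
  step 8. node 7  ⊔preds=0  new=0  stable
  step 9. node 0  ⊔preds=0  new=0  stable
  step 10. node 1  ⊔preds=0  new=0  stable
  step 11. node 2  ⊔preds=0  new=0  stable
  step 12. node 3  ⊔preds=0  new=0  stable

Least fixpoint reached:
  node 0: 0
  node 1: 0
  node 2: 0
  node 3: 0
  node 4: 0
  node 5: 0
  node 6: 0
  node 7: 0

0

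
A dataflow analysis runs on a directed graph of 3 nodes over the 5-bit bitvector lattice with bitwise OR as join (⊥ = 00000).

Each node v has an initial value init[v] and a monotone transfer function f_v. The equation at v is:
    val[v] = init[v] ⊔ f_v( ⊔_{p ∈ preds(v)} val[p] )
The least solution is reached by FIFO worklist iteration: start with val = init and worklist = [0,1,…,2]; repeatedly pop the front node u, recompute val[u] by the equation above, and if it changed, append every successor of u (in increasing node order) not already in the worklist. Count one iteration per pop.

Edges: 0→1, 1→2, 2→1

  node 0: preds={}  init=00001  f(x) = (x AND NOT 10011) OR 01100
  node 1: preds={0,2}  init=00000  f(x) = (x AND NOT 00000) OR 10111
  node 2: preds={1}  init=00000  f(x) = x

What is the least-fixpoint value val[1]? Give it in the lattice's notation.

Trace (4 dequeues):
  [1] u=0 | in 00000 | out 01101 | prev 00001 | push {}
  [2] u=1 | in 01101 | out 11111 | prev 00000 | push {}
  [3] u=2 | in 11111 | out 11111 | prev 00000 | push {1}
  [4] u=1 | in 11111 | out 11111 | ==

Converged values:
  [0] 01101
  [1] 11111
  [2] 11111

11111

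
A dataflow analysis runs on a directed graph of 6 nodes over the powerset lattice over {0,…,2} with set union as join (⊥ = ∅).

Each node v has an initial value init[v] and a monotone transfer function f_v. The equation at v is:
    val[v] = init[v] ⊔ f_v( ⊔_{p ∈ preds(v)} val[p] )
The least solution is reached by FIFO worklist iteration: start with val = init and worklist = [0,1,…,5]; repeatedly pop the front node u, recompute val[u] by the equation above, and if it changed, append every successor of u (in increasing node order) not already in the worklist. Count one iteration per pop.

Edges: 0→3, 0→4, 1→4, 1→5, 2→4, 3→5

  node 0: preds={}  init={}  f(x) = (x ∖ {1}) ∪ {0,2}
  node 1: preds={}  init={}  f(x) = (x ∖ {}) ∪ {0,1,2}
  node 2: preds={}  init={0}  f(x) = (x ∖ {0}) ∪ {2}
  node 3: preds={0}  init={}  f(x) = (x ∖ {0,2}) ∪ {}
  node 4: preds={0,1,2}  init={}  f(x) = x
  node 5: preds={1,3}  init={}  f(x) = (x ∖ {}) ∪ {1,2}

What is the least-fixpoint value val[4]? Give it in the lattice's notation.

{0,1,2}

Trace (6 dequeues):
  [1] u=0 | in {} | out {0,2} | prev {} | push {}
  [2] u=1 | in {} | out {0,1,2} | prev {} | push {}
  [3] u=2 | in {} | out {0,2} | prev {0} | push {}
  [4] u=3 | in {0,2} | out {} | ==
  [5] u=4 | in {0,1,2} | out {0,1,2} | prev {} | push {}
  [6] u=5 | in {0,1,2} | out {0,1,2} | prev {} | push {}

Converged values:
  [0] {0,2}
  [1] {0,1,2}
  [2] {0,2}
  [3] {}
  [4] {0,1,2}
  [5] {0,1,2}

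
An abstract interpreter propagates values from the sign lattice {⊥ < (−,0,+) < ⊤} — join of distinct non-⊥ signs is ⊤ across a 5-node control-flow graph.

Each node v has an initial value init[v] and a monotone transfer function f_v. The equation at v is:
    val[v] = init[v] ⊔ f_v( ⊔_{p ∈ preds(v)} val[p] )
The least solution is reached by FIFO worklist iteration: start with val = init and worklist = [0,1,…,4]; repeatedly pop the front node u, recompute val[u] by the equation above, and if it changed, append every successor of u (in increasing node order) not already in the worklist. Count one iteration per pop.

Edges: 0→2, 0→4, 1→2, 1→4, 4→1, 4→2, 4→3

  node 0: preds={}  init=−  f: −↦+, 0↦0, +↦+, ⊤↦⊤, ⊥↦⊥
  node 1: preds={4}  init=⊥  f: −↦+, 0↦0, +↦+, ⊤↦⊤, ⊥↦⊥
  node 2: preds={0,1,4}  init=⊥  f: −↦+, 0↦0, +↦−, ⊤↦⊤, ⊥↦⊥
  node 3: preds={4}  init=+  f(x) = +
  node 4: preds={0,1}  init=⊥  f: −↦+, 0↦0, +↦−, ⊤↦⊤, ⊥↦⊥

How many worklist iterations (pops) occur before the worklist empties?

13

Iteration log — 13 steps:
  step 1. node 0  ⊔preds=⊥  new=−  stable
  step 2. node 1  ⊔preds=⊥  new=⊥  stable
  step 3. node 2  ⊔preds=−  new=+  old=⊥  +wl: 
  step 4. node 3  ⊔preds=⊥  new=+  stable
  step 5. node 4  ⊔preds=−  new=+  old=⊥  +wl: 1,2,3
  step 6. node 1  ⊔preds=+  new=+  old=⊥  +wl: 4
  step 7. node 2  ⊔preds=⊤  new=⊤  old=+  +wl: 
  step 8. node 3  ⊔preds=+  new=+  stable
  step 9. node 4  ⊔preds=⊤  new=⊤  old=+  +wl: 1,2,3
  step 10. node 1  ⊔preds=⊤  new=⊤  old=+  +wl: 4
  step 11. node 2  ⊔preds=⊤  new=⊤  stable
  step 12. node 3  ⊔preds=⊤  new=+  stable
  step 13. node 4  ⊔preds=⊤  new=⊤  stable

Least fixpoint reached:
  node 0: −
  node 1: ⊤
  node 2: ⊤
  node 3: +
  node 4: ⊤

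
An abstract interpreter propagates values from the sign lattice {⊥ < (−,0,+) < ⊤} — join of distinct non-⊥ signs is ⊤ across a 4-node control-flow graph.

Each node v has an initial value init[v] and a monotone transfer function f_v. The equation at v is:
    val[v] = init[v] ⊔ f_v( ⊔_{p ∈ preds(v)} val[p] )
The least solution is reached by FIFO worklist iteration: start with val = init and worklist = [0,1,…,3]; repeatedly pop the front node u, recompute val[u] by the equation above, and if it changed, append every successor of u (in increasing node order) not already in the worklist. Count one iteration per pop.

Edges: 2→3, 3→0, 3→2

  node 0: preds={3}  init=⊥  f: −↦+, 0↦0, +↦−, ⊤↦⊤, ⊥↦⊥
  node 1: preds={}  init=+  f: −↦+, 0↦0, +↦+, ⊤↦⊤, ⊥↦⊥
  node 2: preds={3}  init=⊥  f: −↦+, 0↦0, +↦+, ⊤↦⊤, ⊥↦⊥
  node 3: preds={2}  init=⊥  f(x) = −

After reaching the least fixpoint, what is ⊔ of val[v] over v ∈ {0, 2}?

Worklist (7 pops):
  #1 pop 0: in=⊥ → ⊥ (no change)
  #2 pop 1: in=⊥ → + (no change)
  #3 pop 2: in=⊥ → ⊥ (no change)
  #4 pop 3: in=⊥ → − (was ⊥); enqueue [0,2]
  #5 pop 0: in=− → + (was ⊥); enqueue []
  #6 pop 2: in=− → + (was ⊥); enqueue [3]
  #7 pop 3: in=+ → − (no change)

Fixpoint:
  val[0] = +
  val[1] = +
  val[2] = +
  val[3] = −

+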